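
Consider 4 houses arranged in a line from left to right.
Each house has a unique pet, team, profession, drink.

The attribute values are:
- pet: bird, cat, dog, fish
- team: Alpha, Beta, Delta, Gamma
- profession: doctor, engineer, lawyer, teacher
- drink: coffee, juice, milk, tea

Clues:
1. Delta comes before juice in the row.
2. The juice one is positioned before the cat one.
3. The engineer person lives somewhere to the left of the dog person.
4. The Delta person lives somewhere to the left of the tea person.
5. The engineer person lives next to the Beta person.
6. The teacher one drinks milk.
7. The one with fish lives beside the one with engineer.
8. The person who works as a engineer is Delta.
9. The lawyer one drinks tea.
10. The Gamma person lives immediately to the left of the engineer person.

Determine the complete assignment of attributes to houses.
Solution:

House | Pet | Team | Profession | Drink
---------------------------------------
  1   | fish | Gamma | teacher | milk
  2   | bird | Delta | engineer | coffee
  3   | dog | Beta | doctor | juice
  4   | cat | Alpha | lawyer | tea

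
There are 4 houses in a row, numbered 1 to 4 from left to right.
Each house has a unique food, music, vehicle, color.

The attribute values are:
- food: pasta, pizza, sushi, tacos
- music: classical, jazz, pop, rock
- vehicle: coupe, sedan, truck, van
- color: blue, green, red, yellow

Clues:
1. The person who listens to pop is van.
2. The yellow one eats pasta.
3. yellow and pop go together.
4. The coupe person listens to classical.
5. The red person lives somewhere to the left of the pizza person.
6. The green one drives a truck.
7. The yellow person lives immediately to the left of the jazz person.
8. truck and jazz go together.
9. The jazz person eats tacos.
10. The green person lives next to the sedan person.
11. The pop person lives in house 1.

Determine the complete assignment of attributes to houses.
Solution:

House | Food | Music | Vehicle | Color
--------------------------------------
  1   | pasta | pop | van | yellow
  2   | tacos | jazz | truck | green
  3   | sushi | rock | sedan | red
  4   | pizza | classical | coupe | blue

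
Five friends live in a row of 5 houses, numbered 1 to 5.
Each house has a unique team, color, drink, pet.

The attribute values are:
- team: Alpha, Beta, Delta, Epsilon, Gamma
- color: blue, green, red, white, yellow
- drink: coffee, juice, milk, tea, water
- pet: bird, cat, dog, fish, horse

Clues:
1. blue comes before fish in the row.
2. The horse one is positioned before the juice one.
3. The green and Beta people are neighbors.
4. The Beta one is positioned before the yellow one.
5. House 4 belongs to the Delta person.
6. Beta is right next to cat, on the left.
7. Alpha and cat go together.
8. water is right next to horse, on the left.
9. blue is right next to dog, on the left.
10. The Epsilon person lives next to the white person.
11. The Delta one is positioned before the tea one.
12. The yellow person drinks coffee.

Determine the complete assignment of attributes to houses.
Solution:

House | Team | Color | Drink | Pet
----------------------------------
  1   | Epsilon | green | water | bird
  2   | Beta | white | milk | horse
  3   | Alpha | blue | juice | cat
  4   | Delta | yellow | coffee | dog
  5   | Gamma | red | tea | fish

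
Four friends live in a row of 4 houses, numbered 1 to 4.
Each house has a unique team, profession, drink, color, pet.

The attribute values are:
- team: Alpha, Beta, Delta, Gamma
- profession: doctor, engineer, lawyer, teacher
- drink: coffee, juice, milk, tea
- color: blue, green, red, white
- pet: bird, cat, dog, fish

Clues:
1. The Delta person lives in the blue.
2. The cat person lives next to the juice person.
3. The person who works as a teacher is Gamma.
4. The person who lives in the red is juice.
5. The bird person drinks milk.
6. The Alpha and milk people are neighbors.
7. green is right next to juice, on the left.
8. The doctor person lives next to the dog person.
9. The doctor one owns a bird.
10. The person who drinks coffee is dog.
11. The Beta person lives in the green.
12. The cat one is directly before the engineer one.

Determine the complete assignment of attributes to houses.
Solution:

House | Team | Profession | Drink | Color | Pet
-----------------------------------------------
  1   | Beta | lawyer | tea | green | cat
  2   | Alpha | engineer | juice | red | fish
  3   | Delta | doctor | milk | blue | bird
  4   | Gamma | teacher | coffee | white | dog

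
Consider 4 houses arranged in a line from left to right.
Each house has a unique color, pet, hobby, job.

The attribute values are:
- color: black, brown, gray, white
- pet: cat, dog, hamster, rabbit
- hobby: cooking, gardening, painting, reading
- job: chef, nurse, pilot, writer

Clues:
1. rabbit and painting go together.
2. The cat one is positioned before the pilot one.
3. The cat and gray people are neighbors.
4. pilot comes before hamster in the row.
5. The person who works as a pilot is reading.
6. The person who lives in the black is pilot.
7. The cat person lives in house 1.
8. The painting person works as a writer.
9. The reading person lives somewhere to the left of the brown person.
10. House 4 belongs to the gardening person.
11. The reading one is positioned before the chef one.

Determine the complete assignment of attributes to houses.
Solution:

House | Color | Pet | Hobby | Job
---------------------------------
  1   | white | cat | cooking | nurse
  2   | gray | rabbit | painting | writer
  3   | black | dog | reading | pilot
  4   | brown | hamster | gardening | chef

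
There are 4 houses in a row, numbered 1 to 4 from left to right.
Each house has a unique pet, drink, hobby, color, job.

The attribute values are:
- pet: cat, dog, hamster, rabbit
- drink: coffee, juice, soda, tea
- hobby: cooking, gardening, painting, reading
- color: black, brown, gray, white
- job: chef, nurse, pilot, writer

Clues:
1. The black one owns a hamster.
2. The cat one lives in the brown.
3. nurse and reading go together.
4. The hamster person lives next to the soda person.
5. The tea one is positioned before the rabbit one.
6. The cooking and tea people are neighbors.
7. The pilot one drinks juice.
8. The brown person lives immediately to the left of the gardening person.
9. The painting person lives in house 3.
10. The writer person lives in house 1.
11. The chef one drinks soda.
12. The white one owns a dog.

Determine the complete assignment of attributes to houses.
Solution:

House | Pet | Drink | Hobby | Color | Job
-----------------------------------------
  1   | dog | coffee | cooking | white | writer
  2   | hamster | tea | reading | black | nurse
  3   | cat | soda | painting | brown | chef
  4   | rabbit | juice | gardening | gray | pilot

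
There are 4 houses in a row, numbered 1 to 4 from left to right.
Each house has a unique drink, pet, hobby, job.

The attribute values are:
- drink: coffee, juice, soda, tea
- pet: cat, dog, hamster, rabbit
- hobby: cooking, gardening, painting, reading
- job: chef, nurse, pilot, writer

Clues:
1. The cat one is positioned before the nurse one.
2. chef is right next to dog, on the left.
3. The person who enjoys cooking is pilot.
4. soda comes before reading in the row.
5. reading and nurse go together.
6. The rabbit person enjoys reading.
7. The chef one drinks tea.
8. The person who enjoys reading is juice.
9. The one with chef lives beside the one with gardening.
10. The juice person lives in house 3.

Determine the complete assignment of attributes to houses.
Solution:

House | Drink | Pet | Hobby | Job
---------------------------------
  1   | tea | cat | painting | chef
  2   | soda | dog | gardening | writer
  3   | juice | rabbit | reading | nurse
  4   | coffee | hamster | cooking | pilot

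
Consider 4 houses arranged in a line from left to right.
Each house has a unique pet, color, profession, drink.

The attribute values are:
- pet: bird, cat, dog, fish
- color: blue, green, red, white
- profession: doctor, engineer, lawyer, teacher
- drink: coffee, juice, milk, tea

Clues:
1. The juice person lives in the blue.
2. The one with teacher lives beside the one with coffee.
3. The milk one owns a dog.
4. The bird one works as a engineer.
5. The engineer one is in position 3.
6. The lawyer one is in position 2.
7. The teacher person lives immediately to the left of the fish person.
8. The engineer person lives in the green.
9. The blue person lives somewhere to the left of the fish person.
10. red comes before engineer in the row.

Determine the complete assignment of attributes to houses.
Solution:

House | Pet | Color | Profession | Drink
----------------------------------------
  1   | cat | blue | teacher | juice
  2   | fish | red | lawyer | coffee
  3   | bird | green | engineer | tea
  4   | dog | white | doctor | milk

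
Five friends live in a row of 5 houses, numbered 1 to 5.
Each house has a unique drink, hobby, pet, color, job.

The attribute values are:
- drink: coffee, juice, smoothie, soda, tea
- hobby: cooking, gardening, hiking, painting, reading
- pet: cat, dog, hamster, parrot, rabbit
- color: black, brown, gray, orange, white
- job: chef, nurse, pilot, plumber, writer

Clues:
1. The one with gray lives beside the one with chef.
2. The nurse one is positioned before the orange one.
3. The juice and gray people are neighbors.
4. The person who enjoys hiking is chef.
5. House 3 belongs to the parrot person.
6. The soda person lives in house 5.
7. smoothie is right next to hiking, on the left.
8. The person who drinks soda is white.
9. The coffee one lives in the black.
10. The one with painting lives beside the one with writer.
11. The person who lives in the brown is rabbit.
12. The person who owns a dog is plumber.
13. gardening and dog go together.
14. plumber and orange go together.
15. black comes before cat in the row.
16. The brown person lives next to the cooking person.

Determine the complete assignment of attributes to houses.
Solution:

House | Drink | Hobby | Pet | Color | Job
-----------------------------------------
  1   | juice | painting | rabbit | brown | nurse
  2   | smoothie | cooking | hamster | gray | writer
  3   | coffee | hiking | parrot | black | chef
  4   | tea | gardening | dog | orange | plumber
  5   | soda | reading | cat | white | pilot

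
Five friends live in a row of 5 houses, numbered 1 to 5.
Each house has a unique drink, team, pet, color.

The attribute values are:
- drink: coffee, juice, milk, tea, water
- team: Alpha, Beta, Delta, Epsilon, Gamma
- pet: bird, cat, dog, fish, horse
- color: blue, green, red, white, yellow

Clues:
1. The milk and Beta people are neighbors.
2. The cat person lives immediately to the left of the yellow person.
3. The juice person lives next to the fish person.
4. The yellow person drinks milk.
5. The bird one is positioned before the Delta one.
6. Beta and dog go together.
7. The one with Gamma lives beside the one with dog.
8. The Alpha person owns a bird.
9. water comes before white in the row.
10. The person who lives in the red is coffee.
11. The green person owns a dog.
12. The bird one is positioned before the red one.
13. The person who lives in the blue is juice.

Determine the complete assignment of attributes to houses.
Solution:

House | Drink | Team | Pet | Color
----------------------------------
  1   | juice | Epsilon | cat | blue
  2   | milk | Gamma | fish | yellow
  3   | water | Beta | dog | green
  4   | tea | Alpha | bird | white
  5   | coffee | Delta | horse | red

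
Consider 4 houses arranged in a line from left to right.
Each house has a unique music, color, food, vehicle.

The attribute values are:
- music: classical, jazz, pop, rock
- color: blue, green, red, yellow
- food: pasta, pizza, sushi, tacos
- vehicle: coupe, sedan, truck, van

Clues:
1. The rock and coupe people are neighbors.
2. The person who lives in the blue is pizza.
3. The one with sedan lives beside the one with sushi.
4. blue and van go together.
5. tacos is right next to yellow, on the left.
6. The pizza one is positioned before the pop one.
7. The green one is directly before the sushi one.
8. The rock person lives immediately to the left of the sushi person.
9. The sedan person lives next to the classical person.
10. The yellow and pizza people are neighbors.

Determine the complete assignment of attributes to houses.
Solution:

House | Music | Color | Food | Vehicle
--------------------------------------
  1   | rock | green | tacos | sedan
  2   | classical | yellow | sushi | coupe
  3   | jazz | blue | pizza | van
  4   | pop | red | pasta | truck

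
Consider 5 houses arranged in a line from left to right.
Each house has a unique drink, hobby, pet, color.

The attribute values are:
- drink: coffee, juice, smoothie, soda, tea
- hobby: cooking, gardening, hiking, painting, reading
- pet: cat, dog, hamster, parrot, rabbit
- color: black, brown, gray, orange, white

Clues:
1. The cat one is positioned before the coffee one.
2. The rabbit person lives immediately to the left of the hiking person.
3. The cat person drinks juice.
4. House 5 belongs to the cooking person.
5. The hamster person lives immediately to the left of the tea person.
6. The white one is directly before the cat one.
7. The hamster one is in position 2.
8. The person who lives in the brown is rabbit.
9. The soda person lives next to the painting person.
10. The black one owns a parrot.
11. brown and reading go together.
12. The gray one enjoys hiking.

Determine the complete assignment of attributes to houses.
Solution:

House | Drink | Hobby | Pet | Color
-----------------------------------
  1   | smoothie | reading | rabbit | brown
  2   | soda | hiking | hamster | gray
  3   | tea | painting | dog | white
  4   | juice | gardening | cat | orange
  5   | coffee | cooking | parrot | black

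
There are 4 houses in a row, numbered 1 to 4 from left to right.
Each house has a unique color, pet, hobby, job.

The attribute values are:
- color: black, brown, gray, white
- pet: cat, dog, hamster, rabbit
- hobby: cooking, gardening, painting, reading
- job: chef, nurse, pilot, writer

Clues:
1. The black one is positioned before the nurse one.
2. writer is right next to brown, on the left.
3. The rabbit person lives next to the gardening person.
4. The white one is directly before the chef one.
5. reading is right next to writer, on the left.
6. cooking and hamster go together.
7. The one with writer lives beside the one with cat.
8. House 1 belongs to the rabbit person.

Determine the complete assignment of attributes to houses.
Solution:

House | Color | Pet | Hobby | Job
---------------------------------
  1   | black | rabbit | reading | pilot
  2   | white | dog | gardening | writer
  3   | brown | cat | painting | chef
  4   | gray | hamster | cooking | nurse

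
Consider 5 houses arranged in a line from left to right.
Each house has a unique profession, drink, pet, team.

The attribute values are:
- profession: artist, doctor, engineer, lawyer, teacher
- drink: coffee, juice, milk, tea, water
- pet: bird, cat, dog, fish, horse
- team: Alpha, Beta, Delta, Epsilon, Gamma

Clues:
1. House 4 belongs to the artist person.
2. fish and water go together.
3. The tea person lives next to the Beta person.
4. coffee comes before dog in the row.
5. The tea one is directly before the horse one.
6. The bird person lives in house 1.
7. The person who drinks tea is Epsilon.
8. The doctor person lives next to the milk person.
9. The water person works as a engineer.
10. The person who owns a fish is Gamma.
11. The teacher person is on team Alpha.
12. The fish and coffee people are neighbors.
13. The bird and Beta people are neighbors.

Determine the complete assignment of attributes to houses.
Solution:

House | Profession | Drink | Pet | Team
---------------------------------------
  1   | doctor | tea | bird | Epsilon
  2   | lawyer | milk | horse | Beta
  3   | engineer | water | fish | Gamma
  4   | artist | coffee | cat | Delta
  5   | teacher | juice | dog | Alpha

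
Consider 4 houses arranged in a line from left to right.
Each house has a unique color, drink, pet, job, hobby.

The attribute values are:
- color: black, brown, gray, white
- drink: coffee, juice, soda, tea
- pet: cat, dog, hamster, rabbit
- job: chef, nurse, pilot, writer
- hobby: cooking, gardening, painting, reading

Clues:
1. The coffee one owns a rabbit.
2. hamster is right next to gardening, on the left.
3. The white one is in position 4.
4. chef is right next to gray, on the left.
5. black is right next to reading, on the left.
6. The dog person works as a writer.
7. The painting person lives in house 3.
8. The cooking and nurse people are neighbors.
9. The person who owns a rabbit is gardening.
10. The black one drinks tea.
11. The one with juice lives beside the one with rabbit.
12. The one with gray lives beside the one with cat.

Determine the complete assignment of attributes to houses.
Solution:

House | Color | Drink | Pet | Job | Hobby
-----------------------------------------
  1   | brown | juice | hamster | chef | cooking
  2   | gray | coffee | rabbit | nurse | gardening
  3   | black | tea | cat | pilot | painting
  4   | white | soda | dog | writer | reading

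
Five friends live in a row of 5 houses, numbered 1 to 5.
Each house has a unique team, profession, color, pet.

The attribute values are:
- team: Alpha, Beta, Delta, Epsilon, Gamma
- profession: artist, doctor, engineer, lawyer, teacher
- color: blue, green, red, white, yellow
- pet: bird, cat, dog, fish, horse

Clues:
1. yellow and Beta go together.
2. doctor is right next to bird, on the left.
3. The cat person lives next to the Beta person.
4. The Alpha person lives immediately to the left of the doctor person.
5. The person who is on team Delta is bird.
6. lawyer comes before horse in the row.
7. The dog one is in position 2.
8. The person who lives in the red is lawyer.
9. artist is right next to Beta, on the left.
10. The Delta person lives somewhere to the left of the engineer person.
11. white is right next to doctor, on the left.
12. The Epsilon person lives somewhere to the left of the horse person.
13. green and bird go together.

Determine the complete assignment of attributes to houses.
Solution:

House | Team | Profession | Color | Pet
---------------------------------------
  1   | Alpha | artist | white | cat
  2   | Beta | doctor | yellow | dog
  3   | Delta | teacher | green | bird
  4   | Epsilon | lawyer | red | fish
  5   | Gamma | engineer | blue | horse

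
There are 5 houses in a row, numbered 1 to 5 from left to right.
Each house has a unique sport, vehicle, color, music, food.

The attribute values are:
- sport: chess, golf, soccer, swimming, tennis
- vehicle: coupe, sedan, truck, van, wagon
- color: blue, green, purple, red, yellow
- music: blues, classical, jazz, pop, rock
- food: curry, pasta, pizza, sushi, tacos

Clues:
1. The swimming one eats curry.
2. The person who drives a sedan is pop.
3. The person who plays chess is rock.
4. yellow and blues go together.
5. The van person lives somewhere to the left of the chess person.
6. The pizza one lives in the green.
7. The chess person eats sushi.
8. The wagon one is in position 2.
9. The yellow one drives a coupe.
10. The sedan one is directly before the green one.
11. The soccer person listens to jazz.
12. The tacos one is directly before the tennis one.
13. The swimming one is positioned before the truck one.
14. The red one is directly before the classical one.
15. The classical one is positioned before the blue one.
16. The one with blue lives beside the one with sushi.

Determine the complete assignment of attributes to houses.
Solution:

House | Sport | Vehicle | Color | Music | Food
----------------------------------------------
  1   | golf | sedan | red | pop | tacos
  2   | tennis | wagon | green | classical | pizza
  3   | swimming | coupe | yellow | blues | curry
  4   | soccer | van | blue | jazz | pasta
  5   | chess | truck | purple | rock | sushi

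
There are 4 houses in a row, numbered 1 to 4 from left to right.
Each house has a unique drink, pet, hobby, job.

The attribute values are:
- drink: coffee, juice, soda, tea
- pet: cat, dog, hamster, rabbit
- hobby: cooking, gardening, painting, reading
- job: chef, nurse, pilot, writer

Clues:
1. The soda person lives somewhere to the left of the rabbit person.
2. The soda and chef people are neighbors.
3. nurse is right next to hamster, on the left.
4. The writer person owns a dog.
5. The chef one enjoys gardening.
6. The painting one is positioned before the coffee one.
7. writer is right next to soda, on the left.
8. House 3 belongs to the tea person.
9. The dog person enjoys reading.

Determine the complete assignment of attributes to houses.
Solution:

House | Drink | Pet | Hobby | Job
---------------------------------
  1   | juice | dog | reading | writer
  2   | soda | cat | painting | nurse
  3   | tea | hamster | gardening | chef
  4   | coffee | rabbit | cooking | pilot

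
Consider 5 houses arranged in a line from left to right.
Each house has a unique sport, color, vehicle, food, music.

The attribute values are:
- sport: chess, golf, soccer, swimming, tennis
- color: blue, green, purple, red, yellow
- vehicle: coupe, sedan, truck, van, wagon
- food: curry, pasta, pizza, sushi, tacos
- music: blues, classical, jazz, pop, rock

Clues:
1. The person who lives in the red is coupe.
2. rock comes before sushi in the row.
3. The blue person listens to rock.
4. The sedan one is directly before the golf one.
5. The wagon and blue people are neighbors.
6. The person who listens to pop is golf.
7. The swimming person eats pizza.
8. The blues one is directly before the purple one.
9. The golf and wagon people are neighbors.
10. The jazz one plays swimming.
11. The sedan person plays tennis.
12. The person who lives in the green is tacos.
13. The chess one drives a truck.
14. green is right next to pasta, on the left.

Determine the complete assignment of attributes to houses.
Solution:

House | Sport | Color | Vehicle | Food | Music
----------------------------------------------
  1   | tennis | green | sedan | tacos | blues
  2   | golf | purple | van | pasta | pop
  3   | swimming | yellow | wagon | pizza | jazz
  4   | chess | blue | truck | curry | rock
  5   | soccer | red | coupe | sushi | classical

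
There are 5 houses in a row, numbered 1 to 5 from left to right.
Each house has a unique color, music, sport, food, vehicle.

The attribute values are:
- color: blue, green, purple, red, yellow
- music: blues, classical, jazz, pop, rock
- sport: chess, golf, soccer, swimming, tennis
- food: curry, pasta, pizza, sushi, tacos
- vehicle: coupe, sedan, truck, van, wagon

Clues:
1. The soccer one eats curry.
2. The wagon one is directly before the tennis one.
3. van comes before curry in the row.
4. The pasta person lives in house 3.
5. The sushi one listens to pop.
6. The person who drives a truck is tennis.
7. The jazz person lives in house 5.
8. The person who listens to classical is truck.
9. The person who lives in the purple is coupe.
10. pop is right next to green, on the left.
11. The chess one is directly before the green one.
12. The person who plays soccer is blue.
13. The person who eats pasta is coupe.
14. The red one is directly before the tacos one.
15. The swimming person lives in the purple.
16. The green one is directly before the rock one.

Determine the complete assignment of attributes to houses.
Solution:

House | Color | Music | Sport | Food | Vehicle
----------------------------------------------
  1   | red | pop | chess | sushi | wagon
  2   | green | classical | tennis | tacos | truck
  3   | purple | rock | swimming | pasta | coupe
  4   | yellow | blues | golf | pizza | van
  5   | blue | jazz | soccer | curry | sedan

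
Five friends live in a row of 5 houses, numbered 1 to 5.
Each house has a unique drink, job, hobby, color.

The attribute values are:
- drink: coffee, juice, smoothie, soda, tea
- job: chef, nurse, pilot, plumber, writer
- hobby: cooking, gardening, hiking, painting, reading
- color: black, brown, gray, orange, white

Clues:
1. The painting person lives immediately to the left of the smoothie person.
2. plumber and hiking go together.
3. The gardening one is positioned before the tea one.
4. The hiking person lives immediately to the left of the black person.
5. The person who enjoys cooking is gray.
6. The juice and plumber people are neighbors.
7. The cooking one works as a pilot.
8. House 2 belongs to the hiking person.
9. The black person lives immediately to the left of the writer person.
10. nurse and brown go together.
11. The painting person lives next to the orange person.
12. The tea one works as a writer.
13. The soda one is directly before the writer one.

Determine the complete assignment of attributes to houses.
Solution:

House | Drink | Job | Hobby | Color
-----------------------------------
  1   | juice | nurse | painting | brown
  2   | smoothie | plumber | hiking | orange
  3   | soda | chef | gardening | black
  4   | tea | writer | reading | white
  5   | coffee | pilot | cooking | gray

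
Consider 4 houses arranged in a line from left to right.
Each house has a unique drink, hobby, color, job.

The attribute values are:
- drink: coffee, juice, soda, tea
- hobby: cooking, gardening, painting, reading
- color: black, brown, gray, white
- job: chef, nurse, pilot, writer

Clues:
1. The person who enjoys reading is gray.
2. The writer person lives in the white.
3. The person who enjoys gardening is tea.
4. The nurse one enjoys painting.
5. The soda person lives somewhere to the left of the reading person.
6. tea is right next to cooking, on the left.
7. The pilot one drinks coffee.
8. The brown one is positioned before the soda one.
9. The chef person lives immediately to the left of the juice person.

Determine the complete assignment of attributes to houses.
Solution:

House | Drink | Hobby | Color | Job
-----------------------------------
  1   | tea | gardening | brown | chef
  2   | juice | cooking | white | writer
  3   | soda | painting | black | nurse
  4   | coffee | reading | gray | pilot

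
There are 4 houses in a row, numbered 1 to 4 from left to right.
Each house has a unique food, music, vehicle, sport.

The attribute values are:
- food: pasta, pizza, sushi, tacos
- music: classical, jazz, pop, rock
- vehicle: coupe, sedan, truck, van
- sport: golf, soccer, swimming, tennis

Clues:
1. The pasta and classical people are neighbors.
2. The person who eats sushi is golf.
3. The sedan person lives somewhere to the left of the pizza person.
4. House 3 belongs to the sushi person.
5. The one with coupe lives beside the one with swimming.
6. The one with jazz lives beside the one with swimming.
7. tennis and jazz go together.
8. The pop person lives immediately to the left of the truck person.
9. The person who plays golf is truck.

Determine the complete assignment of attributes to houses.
Solution:

House | Food | Music | Vehicle | Sport
--------------------------------------
  1   | tacos | jazz | coupe | tennis
  2   | pasta | pop | sedan | swimming
  3   | sushi | classical | truck | golf
  4   | pizza | rock | van | soccer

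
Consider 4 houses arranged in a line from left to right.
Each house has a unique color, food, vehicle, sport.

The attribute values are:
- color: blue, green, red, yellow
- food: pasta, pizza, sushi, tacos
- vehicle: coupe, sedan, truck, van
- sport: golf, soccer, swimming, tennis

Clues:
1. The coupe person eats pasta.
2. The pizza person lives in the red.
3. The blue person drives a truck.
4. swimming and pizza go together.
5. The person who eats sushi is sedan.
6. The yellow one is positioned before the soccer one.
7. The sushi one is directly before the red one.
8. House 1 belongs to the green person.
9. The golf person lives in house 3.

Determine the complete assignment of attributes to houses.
Solution:

House | Color | Food | Vehicle | Sport
--------------------------------------
  1   | green | sushi | sedan | tennis
  2   | red | pizza | van | swimming
  3   | yellow | pasta | coupe | golf
  4   | blue | tacos | truck | soccer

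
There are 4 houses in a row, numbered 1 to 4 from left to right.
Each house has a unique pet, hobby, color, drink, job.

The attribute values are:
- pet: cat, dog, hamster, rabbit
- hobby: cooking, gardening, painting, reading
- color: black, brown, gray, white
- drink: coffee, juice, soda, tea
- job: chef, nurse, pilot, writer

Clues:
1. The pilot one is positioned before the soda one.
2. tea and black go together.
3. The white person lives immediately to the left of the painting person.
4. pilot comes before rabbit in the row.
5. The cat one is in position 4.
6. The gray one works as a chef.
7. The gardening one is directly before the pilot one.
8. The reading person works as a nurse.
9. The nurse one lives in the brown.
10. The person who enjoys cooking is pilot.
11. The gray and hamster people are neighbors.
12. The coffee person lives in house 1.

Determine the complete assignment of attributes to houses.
Solution:

House | Pet | Hobby | Color | Drink | Job
-----------------------------------------
  1   | dog | gardening | gray | coffee | chef
  2   | hamster | cooking | white | juice | pilot
  3   | rabbit | painting | black | tea | writer
  4   | cat | reading | brown | soda | nurse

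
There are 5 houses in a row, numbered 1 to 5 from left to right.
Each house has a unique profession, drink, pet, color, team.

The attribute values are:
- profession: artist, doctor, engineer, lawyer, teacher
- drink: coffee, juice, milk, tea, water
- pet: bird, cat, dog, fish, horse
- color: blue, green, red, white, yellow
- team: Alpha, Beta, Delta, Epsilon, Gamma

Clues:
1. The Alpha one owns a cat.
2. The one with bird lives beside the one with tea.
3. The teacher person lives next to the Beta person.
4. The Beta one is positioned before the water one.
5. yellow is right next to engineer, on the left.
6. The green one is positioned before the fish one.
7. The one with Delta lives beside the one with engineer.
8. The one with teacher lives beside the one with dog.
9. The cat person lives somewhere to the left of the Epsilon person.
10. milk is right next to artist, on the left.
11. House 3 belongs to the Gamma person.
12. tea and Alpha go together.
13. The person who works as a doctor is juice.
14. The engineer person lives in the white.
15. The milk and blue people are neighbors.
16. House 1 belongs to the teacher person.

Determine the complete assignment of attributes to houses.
Solution:

House | Profession | Drink | Pet | Color | Team
-----------------------------------------------
  1   | teacher | coffee | horse | yellow | Delta
  2   | engineer | milk | dog | white | Beta
  3   | artist | water | bird | blue | Gamma
  4   | lawyer | tea | cat | green | Alpha
  5   | doctor | juice | fish | red | Epsilon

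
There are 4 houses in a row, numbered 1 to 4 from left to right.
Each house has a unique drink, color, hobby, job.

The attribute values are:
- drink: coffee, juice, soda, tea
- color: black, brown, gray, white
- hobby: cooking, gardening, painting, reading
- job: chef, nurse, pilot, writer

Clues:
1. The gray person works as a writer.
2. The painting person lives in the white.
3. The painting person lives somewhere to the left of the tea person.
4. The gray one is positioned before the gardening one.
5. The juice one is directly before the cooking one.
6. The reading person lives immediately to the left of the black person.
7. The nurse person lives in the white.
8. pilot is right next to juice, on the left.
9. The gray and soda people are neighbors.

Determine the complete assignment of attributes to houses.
Solution:

House | Drink | Color | Hobby | Job
-----------------------------------
  1   | coffee | gray | reading | writer
  2   | soda | black | gardening | pilot
  3   | juice | white | painting | nurse
  4   | tea | brown | cooking | chef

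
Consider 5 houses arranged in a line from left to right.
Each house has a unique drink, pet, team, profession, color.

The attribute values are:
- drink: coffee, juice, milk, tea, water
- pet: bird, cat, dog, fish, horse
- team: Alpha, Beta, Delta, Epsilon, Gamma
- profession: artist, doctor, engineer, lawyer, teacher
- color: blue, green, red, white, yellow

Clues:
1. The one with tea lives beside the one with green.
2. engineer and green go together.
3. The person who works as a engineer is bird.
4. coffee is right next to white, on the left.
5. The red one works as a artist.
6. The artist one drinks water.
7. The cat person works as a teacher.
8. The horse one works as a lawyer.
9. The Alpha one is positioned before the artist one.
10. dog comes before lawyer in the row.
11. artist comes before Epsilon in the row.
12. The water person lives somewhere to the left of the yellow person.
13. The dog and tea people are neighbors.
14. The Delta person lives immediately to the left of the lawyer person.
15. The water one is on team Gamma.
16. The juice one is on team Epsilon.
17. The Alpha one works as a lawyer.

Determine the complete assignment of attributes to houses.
Solution:

House | Drink | Pet | Team | Profession | Color
-----------------------------------------------
  1   | coffee | dog | Delta | doctor | blue
  2   | tea | horse | Alpha | lawyer | white
  3   | milk | bird | Beta | engineer | green
  4   | water | fish | Gamma | artist | red
  5   | juice | cat | Epsilon | teacher | yellow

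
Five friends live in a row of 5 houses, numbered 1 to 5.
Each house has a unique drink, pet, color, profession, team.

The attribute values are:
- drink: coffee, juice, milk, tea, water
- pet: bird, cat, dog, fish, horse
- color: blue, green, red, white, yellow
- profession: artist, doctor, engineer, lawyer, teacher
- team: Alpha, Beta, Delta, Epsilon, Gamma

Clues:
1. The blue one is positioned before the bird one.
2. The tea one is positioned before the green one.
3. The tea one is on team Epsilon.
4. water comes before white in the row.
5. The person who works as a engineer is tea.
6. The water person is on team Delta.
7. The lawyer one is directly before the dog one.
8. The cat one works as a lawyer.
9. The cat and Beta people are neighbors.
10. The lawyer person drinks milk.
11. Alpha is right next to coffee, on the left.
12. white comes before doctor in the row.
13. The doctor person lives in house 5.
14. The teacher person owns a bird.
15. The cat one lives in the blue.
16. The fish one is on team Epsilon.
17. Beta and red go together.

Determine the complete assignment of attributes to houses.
Solution:

House | Drink | Pet | Color | Profession | Team
-----------------------------------------------
  1   | milk | cat | blue | lawyer | Alpha
  2   | coffee | dog | red | artist | Beta
  3   | water | bird | yellow | teacher | Delta
  4   | tea | fish | white | engineer | Epsilon
  5   | juice | horse | green | doctor | Gamma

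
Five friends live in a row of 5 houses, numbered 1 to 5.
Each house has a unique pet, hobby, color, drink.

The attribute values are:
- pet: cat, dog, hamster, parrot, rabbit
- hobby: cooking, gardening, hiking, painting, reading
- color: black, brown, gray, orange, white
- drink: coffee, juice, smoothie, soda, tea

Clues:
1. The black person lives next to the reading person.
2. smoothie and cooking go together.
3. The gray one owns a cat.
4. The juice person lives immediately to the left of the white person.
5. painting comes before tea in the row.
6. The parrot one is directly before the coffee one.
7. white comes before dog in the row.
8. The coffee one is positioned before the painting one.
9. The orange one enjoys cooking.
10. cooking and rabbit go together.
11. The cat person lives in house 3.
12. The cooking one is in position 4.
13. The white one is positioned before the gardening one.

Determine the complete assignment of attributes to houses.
Solution:

House | Pet | Hobby | Color | Drink
-----------------------------------
  1   | parrot | hiking | black | juice
  2   | hamster | reading | white | coffee
  3   | cat | painting | gray | soda
  4   | rabbit | cooking | orange | smoothie
  5   | dog | gardening | brown | tea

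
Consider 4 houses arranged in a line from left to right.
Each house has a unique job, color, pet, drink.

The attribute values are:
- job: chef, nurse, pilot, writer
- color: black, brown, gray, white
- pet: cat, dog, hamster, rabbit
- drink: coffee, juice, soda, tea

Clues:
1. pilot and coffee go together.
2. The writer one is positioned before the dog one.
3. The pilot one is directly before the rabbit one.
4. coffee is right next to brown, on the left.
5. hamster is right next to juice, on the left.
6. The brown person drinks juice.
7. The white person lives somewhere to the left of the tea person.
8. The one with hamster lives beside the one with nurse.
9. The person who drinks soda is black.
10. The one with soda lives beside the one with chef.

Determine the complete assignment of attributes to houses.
Solution:

House | Job | Color | Pet | Drink
---------------------------------
  1   | pilot | white | hamster | coffee
  2   | nurse | brown | rabbit | juice
  3   | writer | black | cat | soda
  4   | chef | gray | dog | tea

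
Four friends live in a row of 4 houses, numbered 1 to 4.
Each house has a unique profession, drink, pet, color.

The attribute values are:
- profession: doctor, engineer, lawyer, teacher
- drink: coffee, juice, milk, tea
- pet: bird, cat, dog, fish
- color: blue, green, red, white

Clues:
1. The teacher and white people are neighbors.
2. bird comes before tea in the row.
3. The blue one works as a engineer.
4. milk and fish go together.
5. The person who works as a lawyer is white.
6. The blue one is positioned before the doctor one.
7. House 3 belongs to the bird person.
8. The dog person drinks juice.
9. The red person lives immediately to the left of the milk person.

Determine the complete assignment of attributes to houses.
Solution:

House | Profession | Drink | Pet | Color
----------------------------------------
  1   | teacher | juice | dog | red
  2   | lawyer | milk | fish | white
  3   | engineer | coffee | bird | blue
  4   | doctor | tea | cat | green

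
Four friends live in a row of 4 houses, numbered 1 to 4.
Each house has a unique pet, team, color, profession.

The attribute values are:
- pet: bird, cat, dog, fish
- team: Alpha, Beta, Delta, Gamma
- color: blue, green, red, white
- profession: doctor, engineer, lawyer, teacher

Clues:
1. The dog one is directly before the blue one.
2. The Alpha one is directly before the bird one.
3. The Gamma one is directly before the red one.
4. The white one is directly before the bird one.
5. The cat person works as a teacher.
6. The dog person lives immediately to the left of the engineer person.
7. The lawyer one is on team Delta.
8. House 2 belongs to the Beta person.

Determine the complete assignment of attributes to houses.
Solution:

House | Pet | Team | Color | Profession
---------------------------------------
  1   | dog | Alpha | white | doctor
  2   | bird | Beta | blue | engineer
  3   | cat | Gamma | green | teacher
  4   | fish | Delta | red | lawyer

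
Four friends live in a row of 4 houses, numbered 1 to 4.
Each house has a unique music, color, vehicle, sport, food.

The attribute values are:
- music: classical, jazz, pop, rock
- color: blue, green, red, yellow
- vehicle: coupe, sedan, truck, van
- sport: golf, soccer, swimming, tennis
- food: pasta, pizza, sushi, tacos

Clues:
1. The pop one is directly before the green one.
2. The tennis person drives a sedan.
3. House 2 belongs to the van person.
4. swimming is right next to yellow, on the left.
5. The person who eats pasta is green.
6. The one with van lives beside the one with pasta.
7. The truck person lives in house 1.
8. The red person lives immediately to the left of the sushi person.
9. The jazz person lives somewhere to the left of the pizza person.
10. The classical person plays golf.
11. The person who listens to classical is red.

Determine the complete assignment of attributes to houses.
Solution:

House | Music | Color | Vehicle | Sport | Food
----------------------------------------------
  1   | classical | red | truck | golf | tacos
  2   | pop | blue | van | soccer | sushi
  3   | jazz | green | coupe | swimming | pasta
  4   | rock | yellow | sedan | tennis | pizza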